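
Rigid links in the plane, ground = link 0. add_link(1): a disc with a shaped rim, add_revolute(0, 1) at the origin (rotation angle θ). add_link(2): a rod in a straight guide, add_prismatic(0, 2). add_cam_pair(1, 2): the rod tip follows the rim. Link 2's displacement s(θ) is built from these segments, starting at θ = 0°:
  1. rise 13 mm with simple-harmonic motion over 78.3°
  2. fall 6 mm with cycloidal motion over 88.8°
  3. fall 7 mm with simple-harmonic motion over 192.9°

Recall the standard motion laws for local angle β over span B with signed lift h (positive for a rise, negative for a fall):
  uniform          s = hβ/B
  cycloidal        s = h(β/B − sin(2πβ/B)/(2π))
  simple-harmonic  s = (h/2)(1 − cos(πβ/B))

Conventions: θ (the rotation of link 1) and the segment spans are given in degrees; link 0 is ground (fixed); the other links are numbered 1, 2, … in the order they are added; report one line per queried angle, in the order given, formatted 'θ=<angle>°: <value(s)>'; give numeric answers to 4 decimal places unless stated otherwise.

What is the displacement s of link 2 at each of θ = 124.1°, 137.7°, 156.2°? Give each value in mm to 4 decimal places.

segment 1 (0° to 78.3°, simple-harmonic, h = 13) is passed completely: s = 0.0000 + (13) = 13.0000
θ = 124.1° falls in segment 2 (78.3° to 167.1°, cycloidal, h = -6): β = 124.1 − 78.3 = 45.8°, B = 88.8°; Δs = -6·(0.5158 − sin(2π·0.5158)/(2π)) = -3.1890; s = 13.0000 − 3.1890 = 9.8110
θ = 137.7° falls in segment 2 (78.3° to 167.1°, cycloidal, h = -6): β = 137.7 − 78.3 = 59.4°, B = 88.8°; Δs = -6·(0.6689 − sin(2π·0.6689)/(2π)) = -4.8472; s = 13.0000 − 4.8472 = 8.1528
θ = 156.2° falls in segment 2 (78.3° to 167.1°, cycloidal, h = -6): β = 156.2 − 78.3 = 77.9°, B = 88.8°; Δs = -6·(0.8773 − sin(2π·0.8773)/(2π)) = -5.9291; s = 13.0000 − 5.9291 = 7.0709

θ=124.1°: 9.8110
θ=137.7°: 8.1528
θ=156.2°: 7.0709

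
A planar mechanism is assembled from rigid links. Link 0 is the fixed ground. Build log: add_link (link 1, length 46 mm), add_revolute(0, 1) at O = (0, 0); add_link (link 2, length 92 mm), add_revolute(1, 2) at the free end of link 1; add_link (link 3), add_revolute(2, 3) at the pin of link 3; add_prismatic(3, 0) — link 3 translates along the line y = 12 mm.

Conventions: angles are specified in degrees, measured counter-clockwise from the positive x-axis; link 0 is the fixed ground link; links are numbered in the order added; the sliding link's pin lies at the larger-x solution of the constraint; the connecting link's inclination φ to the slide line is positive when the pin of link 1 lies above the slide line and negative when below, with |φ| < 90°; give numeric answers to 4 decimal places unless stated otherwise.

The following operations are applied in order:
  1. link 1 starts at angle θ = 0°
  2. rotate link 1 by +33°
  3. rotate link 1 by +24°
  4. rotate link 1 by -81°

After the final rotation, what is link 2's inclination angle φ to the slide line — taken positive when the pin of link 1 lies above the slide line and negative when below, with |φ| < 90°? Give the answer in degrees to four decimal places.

geometry: r = 46 mm, L = 92 mm, e = 12 mm; θ starts at 0°
rotate link 1 by +33°: θ ← 0° +33° = 33°
rotate link 1 by +24°: θ ← 33° +24° = 57°
rotate link 1 by -81°: θ ← 57° -81° = -24°
h = r sin θ − e = -18.709886 − 12 = -30.709886
sin φ = h / L = -30.709886 / 92 = -0.33380310
φ = arcsin(-0.33380310) = -19.499772°

-19.4998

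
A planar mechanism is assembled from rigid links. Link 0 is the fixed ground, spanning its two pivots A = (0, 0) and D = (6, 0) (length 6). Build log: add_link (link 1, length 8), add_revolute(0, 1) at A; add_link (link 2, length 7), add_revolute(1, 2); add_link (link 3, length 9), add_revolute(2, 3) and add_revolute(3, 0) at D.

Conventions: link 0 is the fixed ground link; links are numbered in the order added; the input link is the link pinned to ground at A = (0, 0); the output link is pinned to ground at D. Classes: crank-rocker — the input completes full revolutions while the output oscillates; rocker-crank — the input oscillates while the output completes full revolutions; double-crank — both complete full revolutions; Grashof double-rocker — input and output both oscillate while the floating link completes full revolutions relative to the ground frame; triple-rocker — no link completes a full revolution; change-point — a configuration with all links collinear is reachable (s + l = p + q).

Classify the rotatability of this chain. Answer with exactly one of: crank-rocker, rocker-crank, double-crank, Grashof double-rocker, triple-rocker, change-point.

lengths: ground=6, input=8, coupler=7, output=9
sorted: s=6 (shortest), l=9 (longest), p+q=15
s + l = 15 vs p + q = 15
s + l = p + q → change-point (collinear configuration reachable)

change-point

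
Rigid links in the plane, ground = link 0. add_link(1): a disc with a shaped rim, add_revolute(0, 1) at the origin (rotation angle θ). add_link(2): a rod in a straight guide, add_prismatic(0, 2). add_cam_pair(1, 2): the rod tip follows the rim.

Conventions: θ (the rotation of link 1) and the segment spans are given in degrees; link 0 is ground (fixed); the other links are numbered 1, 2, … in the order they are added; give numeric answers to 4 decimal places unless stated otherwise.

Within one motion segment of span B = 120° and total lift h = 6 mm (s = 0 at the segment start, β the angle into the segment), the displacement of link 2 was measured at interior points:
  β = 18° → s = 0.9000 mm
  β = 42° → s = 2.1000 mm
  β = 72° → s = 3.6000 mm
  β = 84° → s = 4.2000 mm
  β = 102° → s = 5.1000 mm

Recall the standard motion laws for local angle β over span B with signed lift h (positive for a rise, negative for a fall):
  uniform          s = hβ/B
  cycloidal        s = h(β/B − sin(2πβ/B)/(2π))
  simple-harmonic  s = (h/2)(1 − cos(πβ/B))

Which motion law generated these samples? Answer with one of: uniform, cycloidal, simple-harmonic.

candidates at β/B = r: uniform s = h·r (linear in β); cycloidal s = h·(r − sin(2πr)/(2π)); simple-harmonic s = (h/2)(1 − cos(πr))
β=18°: printed 0.9000 | uniform 0.9000, cycloidal 0.1274, simple-harmonic 0.3270
β=42°: printed 2.1000 | uniform 2.1000, cycloidal 1.3274, simple-harmonic 1.6380
β=72°: printed 3.6000 | uniform 3.6000, cycloidal 4.1613, simple-harmonic 3.9271
β=84°: printed 4.2000 | uniform 4.2000, cycloidal 5.1082, simple-harmonic 4.7634
β=102°: printed 5.1000 | uniform 5.1000, cycloidal 5.8726, simple-harmonic 5.6730
only one law matches every sample → uniform

uniform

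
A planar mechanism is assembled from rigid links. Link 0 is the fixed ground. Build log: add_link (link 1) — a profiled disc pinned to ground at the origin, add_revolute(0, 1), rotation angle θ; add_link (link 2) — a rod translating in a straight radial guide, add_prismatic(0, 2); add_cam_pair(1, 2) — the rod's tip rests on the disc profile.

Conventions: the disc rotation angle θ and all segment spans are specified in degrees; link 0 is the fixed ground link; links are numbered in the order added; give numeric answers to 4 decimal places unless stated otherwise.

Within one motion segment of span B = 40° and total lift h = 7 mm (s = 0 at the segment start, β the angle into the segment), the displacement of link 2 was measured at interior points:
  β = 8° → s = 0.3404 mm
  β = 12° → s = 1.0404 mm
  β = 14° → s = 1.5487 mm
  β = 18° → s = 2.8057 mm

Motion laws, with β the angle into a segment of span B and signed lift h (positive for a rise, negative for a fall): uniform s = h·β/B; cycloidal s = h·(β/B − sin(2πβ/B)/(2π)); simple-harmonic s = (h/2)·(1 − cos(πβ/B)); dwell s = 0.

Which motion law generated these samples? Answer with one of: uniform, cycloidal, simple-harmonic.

candidates at β/B = r: uniform s = h·r (linear in β); cycloidal s = h·(r − sin(2πr)/(2π)); simple-harmonic s = (h/2)(1 − cos(πr))
β=8°: printed 0.3404 | uniform 1.4000, cycloidal 0.3404, simple-harmonic 0.6684
β=12°: printed 1.0404 | uniform 2.1000, cycloidal 1.0404, simple-harmonic 1.4428
β=14°: printed 1.5487 | uniform 2.4500, cycloidal 1.5487, simple-harmonic 1.9110
β=18°: printed 2.8057 | uniform 3.1500, cycloidal 2.8057, simple-harmonic 2.9525
only one law matches every sample → cycloidal

cycloidal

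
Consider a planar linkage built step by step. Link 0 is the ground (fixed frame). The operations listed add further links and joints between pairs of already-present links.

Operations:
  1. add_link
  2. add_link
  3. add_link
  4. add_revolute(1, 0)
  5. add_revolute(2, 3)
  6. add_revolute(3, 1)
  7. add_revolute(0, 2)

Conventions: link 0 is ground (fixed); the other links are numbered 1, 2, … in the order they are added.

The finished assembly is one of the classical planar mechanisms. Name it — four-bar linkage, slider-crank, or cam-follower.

links: 4 (incl. ground); joints: 4 revolute, 0 prismatic, 0 higher (cam) pair, forming one closed loop
4 links in a single 4R loop → four-bar linkage

four-bar linkage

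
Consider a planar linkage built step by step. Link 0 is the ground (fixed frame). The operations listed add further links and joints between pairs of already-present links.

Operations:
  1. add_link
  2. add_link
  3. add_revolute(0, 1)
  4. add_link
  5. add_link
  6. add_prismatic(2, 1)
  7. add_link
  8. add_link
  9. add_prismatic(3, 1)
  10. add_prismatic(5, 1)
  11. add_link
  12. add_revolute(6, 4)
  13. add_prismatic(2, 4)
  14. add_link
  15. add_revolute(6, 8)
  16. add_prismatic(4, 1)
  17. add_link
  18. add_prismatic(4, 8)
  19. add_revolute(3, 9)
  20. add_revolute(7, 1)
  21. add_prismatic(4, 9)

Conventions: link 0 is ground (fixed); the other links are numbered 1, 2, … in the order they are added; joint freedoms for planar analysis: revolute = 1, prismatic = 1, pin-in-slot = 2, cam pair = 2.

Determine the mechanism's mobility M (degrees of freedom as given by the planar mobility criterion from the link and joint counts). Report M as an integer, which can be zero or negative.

L=1 J1=0 J2=0
add link → L=2 J1=0 J2=0
add link → L=3 J1=0 J2=0
R@0,1 dof=1 J1 → L=3 J1=1 J2=0
add link → L=4 J1=1 J2=0
add link → L=5 J1=1 J2=0
P@2,1 dof=1 J1 → L=5 J1=2 J2=0
add link → L=6 J1=2 J2=0
add link → L=7 J1=2 J2=0
P@3,1 dof=1 J1 → L=7 J1=3 J2=0
P@5,1 dof=1 J1 → L=7 J1=4 J2=0
add link → L=8 J1=4 J2=0
R@6,4 dof=1 J1 → L=8 J1=5 J2=0
P@2,4 dof=1 J1 → L=8 J1=6 J2=0
add link → L=9 J1=6 J2=0
R@6,8 dof=1 J1 → L=9 J1=7 J2=0
P@4,1 dof=1 J1 → L=9 J1=8 J2=0
add link → L=10 J1=8 J2=0
P@4,8 dof=1 J1 → L=10 J1=9 J2=0
R@3,9 dof=1 J1 → L=10 J1=10 J2=0
R@7,1 dof=1 J1 → L=10 J1=11 J2=0
P@4,9 dof=1 J1 → L=10 J1=12 J2=0
M=3(L−1)−2J1−J2=3·9−2·12−0=3

M = 3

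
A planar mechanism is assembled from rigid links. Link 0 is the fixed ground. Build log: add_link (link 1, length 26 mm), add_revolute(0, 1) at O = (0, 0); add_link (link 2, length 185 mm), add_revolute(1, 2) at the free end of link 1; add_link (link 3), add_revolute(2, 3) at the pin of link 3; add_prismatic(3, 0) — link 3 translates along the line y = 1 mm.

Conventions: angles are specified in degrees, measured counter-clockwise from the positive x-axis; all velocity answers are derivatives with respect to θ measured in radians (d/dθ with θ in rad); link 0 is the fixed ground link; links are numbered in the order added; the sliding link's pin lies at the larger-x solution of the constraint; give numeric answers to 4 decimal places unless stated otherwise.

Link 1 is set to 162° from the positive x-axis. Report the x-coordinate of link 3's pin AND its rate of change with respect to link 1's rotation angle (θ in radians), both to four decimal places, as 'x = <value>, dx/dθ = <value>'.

geometry: r = 26 mm, L = 185 mm, e = 1 mm
crank pin P = (r cos θ, r sin θ) = (-24.727469, 8.034442)
h = r sin θ − e = 8.034442 − 1 = 7.034442
x = r cos θ + √(L² − h²) = -24.727469 + 184.866213 = 160.138743
dx/dθ = −r sin θ − h·r cos θ/√(L² − h²) (θ in radians; h = 7.034442) = -7.093524

x = 160.1387, dx/dθ = -7.0935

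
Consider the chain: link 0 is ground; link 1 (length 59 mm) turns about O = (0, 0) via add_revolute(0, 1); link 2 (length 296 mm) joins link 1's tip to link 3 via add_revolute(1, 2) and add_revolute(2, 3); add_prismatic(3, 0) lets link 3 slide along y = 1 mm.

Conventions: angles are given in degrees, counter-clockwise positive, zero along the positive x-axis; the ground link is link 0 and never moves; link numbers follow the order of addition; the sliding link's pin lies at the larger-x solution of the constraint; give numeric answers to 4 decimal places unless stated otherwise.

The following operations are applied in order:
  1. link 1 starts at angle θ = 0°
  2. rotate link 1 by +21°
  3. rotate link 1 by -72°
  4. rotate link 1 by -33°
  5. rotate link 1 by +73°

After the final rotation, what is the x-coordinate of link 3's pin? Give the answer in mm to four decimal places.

geometry: r = 59 mm, L = 296 mm, e = 1 mm; θ starts at 0°
rotate link 1 by +21°: θ ← 0° +21° = 21°
rotate link 1 by -72°: θ ← 21° -72° = -51°
rotate link 1 by -33°: θ ← -51° -33° = -84°
rotate link 1 by +73°: θ ← -84° +73° = -11°
crank pin P = (r cos θ, r sin θ) = (57.916004, -11.257731)
h = r sin θ − e = -11.257731 − 1 = -12.257731
x = r cos θ + √(L² − h²) = 57.916004 + 295.746087 = 353.662091

353.6621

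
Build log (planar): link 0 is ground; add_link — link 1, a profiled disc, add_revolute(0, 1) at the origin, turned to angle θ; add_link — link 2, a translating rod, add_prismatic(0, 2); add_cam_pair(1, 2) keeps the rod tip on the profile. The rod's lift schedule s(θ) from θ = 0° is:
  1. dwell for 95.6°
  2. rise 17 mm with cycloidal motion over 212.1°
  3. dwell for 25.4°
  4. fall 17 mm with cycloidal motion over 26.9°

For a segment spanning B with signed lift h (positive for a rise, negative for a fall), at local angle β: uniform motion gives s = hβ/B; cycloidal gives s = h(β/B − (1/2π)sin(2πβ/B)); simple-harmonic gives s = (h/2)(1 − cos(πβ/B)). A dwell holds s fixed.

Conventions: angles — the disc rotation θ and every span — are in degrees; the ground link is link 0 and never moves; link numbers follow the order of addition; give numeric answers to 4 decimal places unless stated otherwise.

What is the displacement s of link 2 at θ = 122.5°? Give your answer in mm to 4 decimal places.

seg 1 [0°–95.6°] dwell: s stays 0.0000
seg 2 [95.6°–307.7°] cycloidal, h=17: θ=122.5° here. β=26.9, B=212.1. 17·(0.1268 − sin(2π·0.1268)/(2π)) = 0.2211 → s = 0.2211

0.2211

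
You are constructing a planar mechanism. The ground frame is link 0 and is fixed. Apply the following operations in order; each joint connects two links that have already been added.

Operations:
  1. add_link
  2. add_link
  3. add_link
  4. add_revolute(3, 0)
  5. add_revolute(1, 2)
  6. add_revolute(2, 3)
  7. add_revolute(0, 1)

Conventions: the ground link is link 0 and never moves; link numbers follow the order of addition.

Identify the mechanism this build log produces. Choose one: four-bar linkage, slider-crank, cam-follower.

links: 4 (incl. ground); joints: 4 revolute, 0 prismatic, 0 higher (cam) pair, forming one closed loop
4 links in a single 4R loop → four-bar linkage

four-bar linkage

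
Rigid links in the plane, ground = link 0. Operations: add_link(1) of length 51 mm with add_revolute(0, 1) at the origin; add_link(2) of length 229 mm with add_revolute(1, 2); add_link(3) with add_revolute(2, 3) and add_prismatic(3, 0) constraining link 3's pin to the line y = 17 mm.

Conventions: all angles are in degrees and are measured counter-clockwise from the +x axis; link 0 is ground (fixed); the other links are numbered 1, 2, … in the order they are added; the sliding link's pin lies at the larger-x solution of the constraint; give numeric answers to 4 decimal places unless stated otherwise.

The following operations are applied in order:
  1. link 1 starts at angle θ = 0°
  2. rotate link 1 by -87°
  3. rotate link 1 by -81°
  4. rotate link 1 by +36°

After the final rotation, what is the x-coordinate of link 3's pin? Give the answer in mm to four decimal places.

geometry: r = 51 mm, L = 229 mm, e = 17 mm; θ starts at 0°
rotate link 1 by -87°: θ ← 0° -87° = -87°
rotate link 1 by -81°: θ ← -87° -81° = -168°
rotate link 1 by +36°: θ ← -168° +36° = -132°
crank pin P = (r cos θ, r sin θ) = (-34.125661, -37.900386)
h = r sin θ − e = -37.900386 − 17 = -54.900386
x = r cos θ + √(L² − h²) = -34.125661 + 222.321721 = 188.196060

188.1961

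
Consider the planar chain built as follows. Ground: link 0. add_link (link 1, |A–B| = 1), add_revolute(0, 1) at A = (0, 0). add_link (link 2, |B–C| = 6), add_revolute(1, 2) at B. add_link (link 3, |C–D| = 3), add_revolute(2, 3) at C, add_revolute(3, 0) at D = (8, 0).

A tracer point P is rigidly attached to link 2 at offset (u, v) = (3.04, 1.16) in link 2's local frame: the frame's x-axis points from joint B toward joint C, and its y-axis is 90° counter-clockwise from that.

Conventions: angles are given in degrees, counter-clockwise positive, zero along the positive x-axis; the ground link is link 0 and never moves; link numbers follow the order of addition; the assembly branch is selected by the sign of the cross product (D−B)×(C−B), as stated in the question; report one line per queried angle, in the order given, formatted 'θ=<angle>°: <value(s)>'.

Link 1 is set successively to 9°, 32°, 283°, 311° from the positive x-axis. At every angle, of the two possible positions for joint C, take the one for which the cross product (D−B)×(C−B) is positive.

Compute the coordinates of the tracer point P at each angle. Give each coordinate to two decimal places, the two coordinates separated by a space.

A=(0,0), D=(8.00,0)
θ=9°: B = A + 1.00·(cos9°, sin9°) = (0.9877, 0.1564)
θ=9°: |BD| = 7.0141
θ=9°: circle(B,6.00) ∩ circle(D,3.00): a=5.4317, h=2.5488
θ=9°:   candidates: C₊=(6.4749,2.5834) cross=17.877; C₋=(6.3612,-2.5129) cross=-17.877
θ=9°:   branch + wants cross > 0 → take C=(6.4749,2.5834) (cross=17.877)
θ=9°: ex = (C−B)/|BC| = (0.9145,0.4045); ey = (-0.4045,0.9145)
θ=9°: P = B + 3.04·ex + 1.16·ey = (3.2987,2.4470)
θ=32°: B = A + 1.00·(cos32°, sin32°) = (0.8480, 0.5299)
θ=32°: |BD| = 7.1716
θ=32°: circle(B,6.00) ∩ circle(D,3.00): a=5.4682, h=2.4695
θ=32°:   candidates: C₊=(6.4838,2.5887) cross=17.710; C₋=(6.1188,-2.3369) cross=-17.710
θ=32°:   branch + wants cross > 0 → take C=(6.4838,2.5887) (cross=17.710)
θ=32°: ex = (C−B)/|BC| = (0.9393,0.3431); ey = (-0.3431,0.9393)
θ=32°: P = B + 3.04·ex + 1.16·ey = (3.3055,2.6626)
θ=283°: B = A + 1.00·(cos283°, sin283°) = (0.2250, -0.9744)
θ=283°: |BD| = 7.8359
θ=283°: circle(B,6.00) ∩ circle(D,3.00): a=5.6408, h=2.0449
θ=283°:   candidates: C₊=(5.5677,1.7561) cross=16.024; C₋=(6.0762,-2.3020) cross=-16.024
θ=283°:   branch + wants cross > 0 → take C=(5.5677,1.7561) (cross=16.024)
θ=283°: ex = (C−B)/|BC| = (0.8905,0.4551); ey = (-0.4551,0.8905)
θ=283°: P = B + 3.04·ex + 1.16·ey = (2.4040,1.4420)
θ=311°: B = A + 1.00·(cos311°, sin311°) = (0.6561, -0.7547)
θ=311°: |BD| = 7.3826
θ=311°: circle(B,6.00) ∩ circle(D,3.00): a=5.5199, h=2.3517
θ=311°:   candidates: C₊=(5.9067,2.1489) cross=17.362; C₋=(6.3875,-2.5298) cross=-17.362
θ=311°:   branch + wants cross > 0 → take C=(5.9067,2.1489) (cross=17.362)
θ=311°: ex = (C−B)/|BC| = (0.8751,0.4839); ey = (-0.4839,0.8751)
θ=311°: P = B + 3.04·ex + 1.16·ey = (2.7550,1.7316)

θ=9°: 3.30 2.45
θ=32°: 3.31 2.66
θ=283°: 2.40 1.44
θ=311°: 2.75 1.73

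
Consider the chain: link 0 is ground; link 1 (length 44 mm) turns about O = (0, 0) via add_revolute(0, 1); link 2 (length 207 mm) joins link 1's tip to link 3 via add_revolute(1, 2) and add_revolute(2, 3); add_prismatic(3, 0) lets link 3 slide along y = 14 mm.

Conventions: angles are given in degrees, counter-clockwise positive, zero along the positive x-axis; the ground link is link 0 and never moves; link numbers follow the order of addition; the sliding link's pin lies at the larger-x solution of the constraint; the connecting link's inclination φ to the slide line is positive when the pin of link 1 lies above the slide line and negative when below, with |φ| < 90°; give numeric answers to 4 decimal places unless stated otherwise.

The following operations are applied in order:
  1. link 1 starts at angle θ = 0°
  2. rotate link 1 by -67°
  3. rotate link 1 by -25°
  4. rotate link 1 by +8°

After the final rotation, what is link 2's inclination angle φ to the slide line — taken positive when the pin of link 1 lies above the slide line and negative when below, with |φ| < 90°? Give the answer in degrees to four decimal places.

geometry: r = 44 mm, L = 207 mm, e = 14 mm; θ starts at 0°
rotate link 1 by -67°: θ ← 0° -67° = -67°
rotate link 1 by -25°: θ ← -67° -25° = -92°
rotate link 1 by +8°: θ ← -92° +8° = -84°
h = r sin θ − e = -43.758963 − 14 = -57.758963
sin φ = h / L = -57.758963 / 207 = -0.27902881
φ = arcsin(-0.27902881) = -16.202250°

-16.2022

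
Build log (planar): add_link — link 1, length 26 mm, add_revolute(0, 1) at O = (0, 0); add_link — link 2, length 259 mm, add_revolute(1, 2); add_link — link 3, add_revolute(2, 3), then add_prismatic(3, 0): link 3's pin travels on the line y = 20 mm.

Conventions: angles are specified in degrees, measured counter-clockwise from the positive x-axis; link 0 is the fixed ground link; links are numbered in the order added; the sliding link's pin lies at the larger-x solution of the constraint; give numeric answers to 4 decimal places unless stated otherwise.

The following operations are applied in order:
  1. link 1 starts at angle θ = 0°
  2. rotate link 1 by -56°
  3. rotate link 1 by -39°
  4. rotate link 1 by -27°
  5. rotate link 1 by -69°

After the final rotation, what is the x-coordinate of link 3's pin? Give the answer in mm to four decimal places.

geometry: r = 26 mm, L = 259 mm, e = 20 mm; θ starts at 0°
rotate link 1 by -56°: θ ← 0° -56° = -56°
rotate link 1 by -39°: θ ← -56° -39° = -95°
rotate link 1 by -27°: θ ← -95° -27° = -122°
rotate link 1 by -69°: θ ← -122° -69° = -191°
crank pin P = (r cos θ, r sin θ) = (-25.522307, 4.961034)
h = r sin θ − e = 4.961034 − 20 = -15.038966
x = r cos θ + √(L² − h²) = -25.522307 + 258.563009 = 233.040702

233.0407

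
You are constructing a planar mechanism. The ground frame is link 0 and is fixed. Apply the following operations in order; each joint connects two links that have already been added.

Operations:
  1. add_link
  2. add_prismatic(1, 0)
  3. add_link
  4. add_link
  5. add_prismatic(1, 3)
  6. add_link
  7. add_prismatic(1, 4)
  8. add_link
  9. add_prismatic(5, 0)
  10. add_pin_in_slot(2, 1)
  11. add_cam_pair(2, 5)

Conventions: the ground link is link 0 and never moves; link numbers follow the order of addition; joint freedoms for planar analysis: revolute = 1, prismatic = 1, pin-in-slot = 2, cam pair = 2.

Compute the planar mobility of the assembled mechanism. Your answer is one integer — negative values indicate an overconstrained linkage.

ground; <1,0,0>
#1 <2,0,0>
P:1↔0 J1 <2,1,0>
#2 <3,1,0>
#3 <4,1,0>
P:1↔3 J1 <4,2,0>
#4 <5,2,0>
P:1↔4 J1 <5,3,0>
#5 <6,3,0>
P:5↔0 J1 <6,4,0>
PS:2↔1 J2 <6,4,1>
C:2↔5 J2 <6,4,2>
3×5 − 2×4 − 1×2 = 5

M = 5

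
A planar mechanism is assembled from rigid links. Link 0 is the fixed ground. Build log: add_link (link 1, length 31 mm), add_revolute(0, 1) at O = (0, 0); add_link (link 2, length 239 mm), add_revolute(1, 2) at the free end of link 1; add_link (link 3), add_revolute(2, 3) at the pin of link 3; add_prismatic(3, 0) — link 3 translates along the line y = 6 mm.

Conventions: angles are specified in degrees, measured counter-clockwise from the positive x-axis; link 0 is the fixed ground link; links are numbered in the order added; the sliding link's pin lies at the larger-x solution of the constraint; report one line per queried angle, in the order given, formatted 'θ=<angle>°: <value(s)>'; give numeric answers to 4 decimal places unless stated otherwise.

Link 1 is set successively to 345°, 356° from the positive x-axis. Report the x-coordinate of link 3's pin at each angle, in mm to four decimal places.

geometry: r = 31 mm, L = 239 mm, e = 6 mm
θ=345°: crank pin P = (r cos θ, r sin θ) = (29.943701, -8.023390)
θ=345°: h = r sin θ − e = -8.023390 − 6 = -14.023390
θ=345°: x = r cos θ + √(L² − h²) = 29.943701 + 238.588232 = 268.531933
θ=356°: crank pin P = (r cos θ, r sin θ) = (30.924486, -2.162451)
θ=356°: h = r sin θ − e = -2.162451 − 6 = -8.162451
θ=356°: x = r cos θ + √(L² − h²) = 30.924486 + 238.860575 = 269.785061

θ=345°: 268.5319
θ=356°: 269.7851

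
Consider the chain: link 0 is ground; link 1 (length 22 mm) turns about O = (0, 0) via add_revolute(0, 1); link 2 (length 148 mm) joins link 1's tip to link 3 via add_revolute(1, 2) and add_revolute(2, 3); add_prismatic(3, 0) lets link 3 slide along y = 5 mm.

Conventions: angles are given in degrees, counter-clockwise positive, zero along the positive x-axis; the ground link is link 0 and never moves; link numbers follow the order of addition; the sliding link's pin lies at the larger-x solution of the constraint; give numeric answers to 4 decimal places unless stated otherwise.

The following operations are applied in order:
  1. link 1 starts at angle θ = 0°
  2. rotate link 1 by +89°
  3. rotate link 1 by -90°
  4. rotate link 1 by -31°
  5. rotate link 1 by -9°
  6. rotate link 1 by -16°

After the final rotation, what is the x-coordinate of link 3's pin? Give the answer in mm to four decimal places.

geometry: r = 22 mm, L = 148 mm, e = 5 mm; θ starts at 0°
rotate link 1 by +89°: θ ← 0° +89° = 89°
rotate link 1 by -90°: θ ← 89° -90° = -1°
rotate link 1 by -31°: θ ← -1° -31° = -32°
rotate link 1 by -9°: θ ← -32° -9° = -41°
rotate link 1 by -16°: θ ← -41° -16° = -57°
crank pin P = (r cos θ, r sin θ) = (11.982059, -18.450752)
h = r sin θ − e = -18.450752 − 5 = -23.450752
x = r cos θ + √(L² − h²) = 11.982059 + 146.130292 = 158.112351

158.1124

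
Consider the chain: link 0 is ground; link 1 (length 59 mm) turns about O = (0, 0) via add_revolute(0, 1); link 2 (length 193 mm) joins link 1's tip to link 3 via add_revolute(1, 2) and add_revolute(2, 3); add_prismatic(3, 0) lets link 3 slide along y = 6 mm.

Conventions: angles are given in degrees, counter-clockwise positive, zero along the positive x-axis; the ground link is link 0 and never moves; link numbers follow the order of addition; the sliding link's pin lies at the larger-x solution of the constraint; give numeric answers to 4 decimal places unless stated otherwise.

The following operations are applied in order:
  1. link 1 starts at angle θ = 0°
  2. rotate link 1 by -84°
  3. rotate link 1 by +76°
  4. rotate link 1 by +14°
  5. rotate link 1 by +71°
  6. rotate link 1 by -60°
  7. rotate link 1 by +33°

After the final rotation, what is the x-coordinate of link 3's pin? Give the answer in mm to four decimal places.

geometry: r = 59 mm, L = 193 mm, e = 6 mm; θ starts at 0°
rotate link 1 by -84°: θ ← 0° -84° = -84°
rotate link 1 by +76°: θ ← -84° +76° = -8°
rotate link 1 by +14°: θ ← -8° +14° = 6°
rotate link 1 by +71°: θ ← 6° +71° = 77°
rotate link 1 by -60°: θ ← 77° -60° = 17°
rotate link 1 by +33°: θ ← 17° +33° = 50°
crank pin P = (r cos θ, r sin θ) = (37.924469, 45.196622)
h = r sin θ − e = 45.196622 − 6 = 39.196622
x = r cos θ + √(L² − h²) = 37.924469 + 188.977842 = 226.902311

226.9023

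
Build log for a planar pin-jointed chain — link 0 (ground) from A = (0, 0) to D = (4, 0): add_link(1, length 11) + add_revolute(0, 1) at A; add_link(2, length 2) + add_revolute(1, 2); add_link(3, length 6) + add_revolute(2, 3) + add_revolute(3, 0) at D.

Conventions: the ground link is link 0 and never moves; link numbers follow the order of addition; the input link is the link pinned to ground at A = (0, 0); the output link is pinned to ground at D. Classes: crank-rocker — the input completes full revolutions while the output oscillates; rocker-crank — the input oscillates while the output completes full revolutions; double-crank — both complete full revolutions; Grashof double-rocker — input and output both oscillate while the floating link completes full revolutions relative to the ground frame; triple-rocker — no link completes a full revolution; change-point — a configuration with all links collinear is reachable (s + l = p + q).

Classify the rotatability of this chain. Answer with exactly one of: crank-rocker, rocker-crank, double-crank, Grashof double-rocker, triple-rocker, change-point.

lengths: ground=4, input=11, coupler=2, output=6
sorted: s=2 (shortest), l=11 (longest), p+q=10
s + l = 13 vs p + q = 10
s + l > p + q → non-Grashof → no link fully rotates → triple-rocker

triple-rocker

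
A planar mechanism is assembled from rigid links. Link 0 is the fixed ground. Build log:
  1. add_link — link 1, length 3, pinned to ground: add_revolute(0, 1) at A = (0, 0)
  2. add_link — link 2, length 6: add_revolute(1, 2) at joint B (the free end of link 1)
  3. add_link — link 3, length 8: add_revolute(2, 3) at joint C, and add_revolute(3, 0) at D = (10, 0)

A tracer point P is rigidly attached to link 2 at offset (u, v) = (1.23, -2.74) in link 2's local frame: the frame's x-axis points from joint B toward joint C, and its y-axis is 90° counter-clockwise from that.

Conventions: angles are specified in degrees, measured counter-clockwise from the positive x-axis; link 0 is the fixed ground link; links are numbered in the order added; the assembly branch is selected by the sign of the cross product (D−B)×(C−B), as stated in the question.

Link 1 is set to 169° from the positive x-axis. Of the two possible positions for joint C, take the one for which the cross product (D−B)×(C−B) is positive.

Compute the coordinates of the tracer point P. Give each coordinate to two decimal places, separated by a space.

A=(0,0), D=(10.00,0)
B = A + 3.00·(cos169°, sin169°) = (-2.9449, 0.5724)
|BD| = 12.9575
circle(B,6.00) ∩ circle(D,8.00): a=5.3983, h=2.6188
  candidates: C₊=(2.5639,2.9502) cross=33.933; C₋=(2.3325,-2.2823) cross=-33.933
  branch + wants cross > 0 → take C=(2.5639,2.9502) (cross=33.933)
ex = (C−B)/|BC| = (0.9181,0.3963); ey = (-0.3963,0.9181)
P = B + 1.23·ex + -2.74·ey = (-0.7297,-1.4558)

-0.73 -1.46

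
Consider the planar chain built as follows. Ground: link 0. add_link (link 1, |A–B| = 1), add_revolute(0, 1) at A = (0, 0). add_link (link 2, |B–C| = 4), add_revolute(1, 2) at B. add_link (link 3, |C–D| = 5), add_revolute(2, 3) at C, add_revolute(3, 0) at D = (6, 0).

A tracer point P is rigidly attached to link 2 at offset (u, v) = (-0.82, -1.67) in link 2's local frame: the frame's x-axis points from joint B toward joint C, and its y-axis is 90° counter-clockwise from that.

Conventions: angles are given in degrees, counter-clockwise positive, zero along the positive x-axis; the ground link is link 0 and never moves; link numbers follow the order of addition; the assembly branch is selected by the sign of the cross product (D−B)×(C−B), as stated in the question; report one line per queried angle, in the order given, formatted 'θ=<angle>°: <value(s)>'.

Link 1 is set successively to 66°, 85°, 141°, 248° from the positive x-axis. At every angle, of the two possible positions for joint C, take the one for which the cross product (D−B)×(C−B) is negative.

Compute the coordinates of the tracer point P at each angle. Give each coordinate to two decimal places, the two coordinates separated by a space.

A=(0,0), D=(6.00,0)
θ=66°: B = A + 1.00·(cos66°, sin66°) = (0.4067, 0.9135)
θ=66°: |BD| = 5.6674
θ=66°: circle(B,4.00) ∩ circle(D,5.00): a=2.0397, h=3.4409
θ=66°:   candidates: C₊=(2.9744,3.9807) cross=19.501; C₋=(1.8651,-2.8111) cross=-19.501
θ=66°:   branch - wants cross < 0 → take C=(1.8651,-2.8111) (cross=-19.501)
θ=66°: ex = (C−B)/|BC| = (0.3646,-0.9312); ey = (0.9312,0.3646)
θ=66°: P = B + -0.82·ex + -1.67·ey = (-1.4473,1.0682)
θ=85°: B = A + 1.00·(cos85°, sin85°) = (0.0872, 0.9962)
θ=85°: |BD| = 5.9962
θ=85°: circle(B,4.00) ∩ circle(D,5.00): a=2.2476, h=3.3088
θ=85°:   candidates: C₊=(2.8533,3.8856) cross=19.840; C₋=(1.7538,-2.6400) cross=-19.840
θ=85°:   branch - wants cross < 0 → take C=(1.7538,-2.6400) (cross=-19.840)
θ=85°: ex = (C−B)/|BC| = (0.4167,-0.9091); ey = (0.9091,0.4167)
θ=85°: P = B + -0.82·ex + -1.67·ey = (-1.7726,1.0458)
θ=141°: B = A + 1.00·(cos141°, sin141°) = (-0.7771, 0.6293)
θ=141°: |BD| = 6.8063
θ=141°: circle(B,4.00) ∩ circle(D,5.00): a=2.7420, h=2.9123
θ=141°:   candidates: C₊=(2.2224,3.2756) cross=19.822; C₋=(1.6838,-2.5240) cross=-19.822
θ=141°:   branch - wants cross < 0 → take C=(1.6838,-2.5240) (cross=-19.822)
θ=141°: ex = (C−B)/|BC| = (0.6152,-0.7883); ey = (0.7883,0.6152)
θ=141°: P = B + -0.82·ex + -1.67·ey = (-2.5982,0.2483)
θ=248°: B = A + 1.00·(cos248°, sin248°) = (-0.3746, -0.9272)
θ=248°: |BD| = 6.4417
θ=248°: circle(B,4.00) ∩ circle(D,5.00): a=2.5223, h=3.1045
θ=248°:   candidates: C₊=(1.6745,2.5081) cross=19.998; C₋=(2.5682,-3.6364) cross=-19.998
θ=248°:   branch - wants cross < 0 → take C=(2.5682,-3.6364) (cross=-19.998)
θ=248°: ex = (C−B)/|BC| = (0.7357,-0.6773); ey = (0.6773,0.7357)
θ=248°: P = B + -0.82·ex + -1.67·ey = (-2.1090,-1.6004)

θ=66°: -1.45 1.07
θ=85°: -1.77 1.05
θ=141°: -2.60 0.25
θ=248°: -2.11 -1.60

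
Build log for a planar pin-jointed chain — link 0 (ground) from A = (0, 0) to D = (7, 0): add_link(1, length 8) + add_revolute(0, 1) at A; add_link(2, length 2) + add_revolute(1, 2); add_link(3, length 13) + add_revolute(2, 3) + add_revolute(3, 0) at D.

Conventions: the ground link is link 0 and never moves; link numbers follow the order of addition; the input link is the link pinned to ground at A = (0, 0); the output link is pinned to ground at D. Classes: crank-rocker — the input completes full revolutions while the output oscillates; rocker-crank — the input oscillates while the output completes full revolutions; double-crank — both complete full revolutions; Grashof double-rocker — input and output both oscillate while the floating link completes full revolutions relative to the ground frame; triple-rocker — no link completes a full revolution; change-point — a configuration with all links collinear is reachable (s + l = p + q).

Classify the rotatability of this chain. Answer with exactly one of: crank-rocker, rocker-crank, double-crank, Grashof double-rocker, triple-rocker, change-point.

lengths: ground=7, input=8, coupler=2, output=13
sorted: s=2 (shortest), l=13 (longest), p+q=15
s + l = 15 vs p + q = 15
s + l = p + q → change-point (collinear configuration reachable)

change-point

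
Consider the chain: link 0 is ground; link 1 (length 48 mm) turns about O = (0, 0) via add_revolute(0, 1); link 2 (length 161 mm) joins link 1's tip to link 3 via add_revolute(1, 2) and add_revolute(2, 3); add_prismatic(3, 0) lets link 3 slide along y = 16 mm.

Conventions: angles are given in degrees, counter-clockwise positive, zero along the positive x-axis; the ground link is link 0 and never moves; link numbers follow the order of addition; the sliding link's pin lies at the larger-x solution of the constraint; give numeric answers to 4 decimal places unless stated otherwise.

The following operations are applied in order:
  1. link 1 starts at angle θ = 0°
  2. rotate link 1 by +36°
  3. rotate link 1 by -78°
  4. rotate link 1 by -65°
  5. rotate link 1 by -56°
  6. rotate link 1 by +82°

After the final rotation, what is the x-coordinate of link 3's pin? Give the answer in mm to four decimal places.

geometry: r = 48 mm, L = 161 mm, e = 16 mm; θ starts at 0°
rotate link 1 by +36°: θ ← 0° +36° = 36°
rotate link 1 by -78°: θ ← 36° -78° = -42°
rotate link 1 by -65°: θ ← -42° -65° = -107°
rotate link 1 by -56°: θ ← -107° -56° = -163°
rotate link 1 by +82°: θ ← -163° +82° = -81°
crank pin P = (r cos θ, r sin θ) = (7.508854, -47.409040)
h = r sin θ − e = -47.409040 − 16 = -63.409040
x = r cos θ + √(L² − h²) = 7.508854 + 147.987478 = 155.496332

155.4963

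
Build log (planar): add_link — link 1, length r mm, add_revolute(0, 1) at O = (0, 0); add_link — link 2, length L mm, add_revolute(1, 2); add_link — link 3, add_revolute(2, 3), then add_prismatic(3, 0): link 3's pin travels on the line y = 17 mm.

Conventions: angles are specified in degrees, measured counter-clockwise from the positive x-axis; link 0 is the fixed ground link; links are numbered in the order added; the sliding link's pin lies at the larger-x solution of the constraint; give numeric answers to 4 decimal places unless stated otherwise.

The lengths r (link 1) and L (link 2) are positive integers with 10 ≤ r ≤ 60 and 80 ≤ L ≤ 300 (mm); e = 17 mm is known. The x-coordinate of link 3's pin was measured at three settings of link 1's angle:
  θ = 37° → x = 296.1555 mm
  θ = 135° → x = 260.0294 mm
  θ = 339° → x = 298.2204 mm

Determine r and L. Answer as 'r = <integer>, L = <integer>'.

constraint per measurement: (x − r cos θ)² + (r sin θ − e)² = L²
subtracting the θ₁ and θ₂ equations cancels the r² and L² terms:
r = (x₁² − x₂²) / (2[(x₁cos θ₁ + e sin θ₁) − (x₂cos θ₂ + e sin θ₂)]) = 24.0001 → r = 24
L² = (x₁ − r cos θ₁)² + (r sin θ₁ − e)² = 76729.0248 → L = 277.0000 → L = 277
check at θ₃=339°: x = 298.2204 (printed 298.2204) ✓

r = 24, L = 277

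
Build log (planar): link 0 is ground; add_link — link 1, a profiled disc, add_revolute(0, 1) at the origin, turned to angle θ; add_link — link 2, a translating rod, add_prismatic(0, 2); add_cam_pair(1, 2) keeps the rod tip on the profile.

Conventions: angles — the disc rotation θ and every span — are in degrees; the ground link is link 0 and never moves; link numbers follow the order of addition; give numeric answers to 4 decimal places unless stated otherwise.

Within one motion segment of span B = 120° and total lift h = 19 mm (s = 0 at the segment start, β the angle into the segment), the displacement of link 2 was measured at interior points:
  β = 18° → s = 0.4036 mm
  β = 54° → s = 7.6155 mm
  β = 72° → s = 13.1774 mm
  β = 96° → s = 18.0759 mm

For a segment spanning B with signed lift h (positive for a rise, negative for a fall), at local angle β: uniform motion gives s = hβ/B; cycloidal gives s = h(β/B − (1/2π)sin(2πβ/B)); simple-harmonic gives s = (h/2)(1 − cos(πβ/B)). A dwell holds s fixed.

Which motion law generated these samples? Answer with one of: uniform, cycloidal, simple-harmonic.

candidates at β/B = r: uniform s = h·r (linear in β); cycloidal s = h·(r − sin(2πr)/(2π)); simple-harmonic s = (h/2)(1 − cos(πr))
β=18°: printed 0.4036 | uniform 2.8500, cycloidal 0.4036, simple-harmonic 1.0354
β=54°: printed 7.6155 | uniform 8.5500, cycloidal 7.6155, simple-harmonic 8.0139
β=72°: printed 13.1774 | uniform 11.4000, cycloidal 13.1774, simple-harmonic 12.4357
β=96°: printed 18.0759 | uniform 15.2000, cycloidal 18.0759, simple-harmonic 17.1857
only one law matches every sample → cycloidal

cycloidal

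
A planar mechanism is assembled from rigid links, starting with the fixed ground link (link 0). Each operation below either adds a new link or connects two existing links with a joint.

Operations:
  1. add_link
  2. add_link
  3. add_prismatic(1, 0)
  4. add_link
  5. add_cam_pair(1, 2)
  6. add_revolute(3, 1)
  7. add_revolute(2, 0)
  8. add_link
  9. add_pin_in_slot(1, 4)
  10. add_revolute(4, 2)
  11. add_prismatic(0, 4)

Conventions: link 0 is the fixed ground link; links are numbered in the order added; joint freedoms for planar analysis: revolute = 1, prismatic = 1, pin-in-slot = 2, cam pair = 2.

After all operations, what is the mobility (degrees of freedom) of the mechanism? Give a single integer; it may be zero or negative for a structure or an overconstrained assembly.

link 0 = ground. State L|J1|J2 = 1|0|0
+link1  2|0|0
+link2  3|0|0
P(1,0) f=1→J1  3|1|0
+link3  4|1|0
C(1,2) f=2→J2  4|1|1
R(3,1) f=1→J1  4|2|1
R(2,0) f=1→J1  4|3|1
+link4  5|3|1
PS(1,4) f=2→J2  5|3|2
R(4,2) f=1→J1  5|4|2
P(0,4) f=1→J1  5|5|2
M = 3(5−1)−2·5−2 = 12−10−2 = 0

M = 0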